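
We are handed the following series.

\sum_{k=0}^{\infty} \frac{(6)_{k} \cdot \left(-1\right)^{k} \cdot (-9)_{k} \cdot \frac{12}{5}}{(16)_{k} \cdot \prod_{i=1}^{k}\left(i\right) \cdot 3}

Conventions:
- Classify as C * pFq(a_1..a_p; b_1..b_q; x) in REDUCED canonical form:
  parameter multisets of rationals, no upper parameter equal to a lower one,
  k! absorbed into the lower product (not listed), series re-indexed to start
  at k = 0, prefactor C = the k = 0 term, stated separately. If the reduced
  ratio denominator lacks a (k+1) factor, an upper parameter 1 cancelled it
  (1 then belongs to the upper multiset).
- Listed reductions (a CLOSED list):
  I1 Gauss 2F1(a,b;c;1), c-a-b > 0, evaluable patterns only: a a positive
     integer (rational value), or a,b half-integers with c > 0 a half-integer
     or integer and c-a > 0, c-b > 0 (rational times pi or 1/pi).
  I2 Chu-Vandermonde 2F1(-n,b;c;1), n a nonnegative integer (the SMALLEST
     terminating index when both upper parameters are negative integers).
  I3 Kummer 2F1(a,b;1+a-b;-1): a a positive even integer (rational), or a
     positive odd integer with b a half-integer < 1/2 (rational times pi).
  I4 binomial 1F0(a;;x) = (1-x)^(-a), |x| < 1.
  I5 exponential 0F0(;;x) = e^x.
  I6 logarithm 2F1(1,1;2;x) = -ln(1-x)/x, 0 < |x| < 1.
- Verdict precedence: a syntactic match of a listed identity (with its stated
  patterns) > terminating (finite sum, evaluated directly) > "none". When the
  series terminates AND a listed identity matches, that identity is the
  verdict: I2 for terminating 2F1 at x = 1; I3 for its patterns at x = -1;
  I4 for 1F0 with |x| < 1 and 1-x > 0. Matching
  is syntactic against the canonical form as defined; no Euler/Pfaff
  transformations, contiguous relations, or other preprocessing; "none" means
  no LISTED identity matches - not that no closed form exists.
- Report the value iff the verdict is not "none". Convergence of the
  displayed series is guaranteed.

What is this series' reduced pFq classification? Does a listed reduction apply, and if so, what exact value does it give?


Canonical form: C = \frac{4}{5} times 2F1 with upper {-9, 6}, lower {16}, x = -1. Verdict: this is Kummer's theorem (I3) (x = -1; c = 16 equals 1+a-b for upper {-9, 6}: listed pattern). Hence: \frac{91}{5}.

Key observation: t_0 being \frac{4}{5}, the product of the first k integers (prefactor 4/5) is k!.
Consecutive-term ratio: r(k) = -1 * (k-9) (k+6) / [(k+16) (k+1)] - rational in k. x = -1; t_0 = \frac{4}{5}; negate the roots.


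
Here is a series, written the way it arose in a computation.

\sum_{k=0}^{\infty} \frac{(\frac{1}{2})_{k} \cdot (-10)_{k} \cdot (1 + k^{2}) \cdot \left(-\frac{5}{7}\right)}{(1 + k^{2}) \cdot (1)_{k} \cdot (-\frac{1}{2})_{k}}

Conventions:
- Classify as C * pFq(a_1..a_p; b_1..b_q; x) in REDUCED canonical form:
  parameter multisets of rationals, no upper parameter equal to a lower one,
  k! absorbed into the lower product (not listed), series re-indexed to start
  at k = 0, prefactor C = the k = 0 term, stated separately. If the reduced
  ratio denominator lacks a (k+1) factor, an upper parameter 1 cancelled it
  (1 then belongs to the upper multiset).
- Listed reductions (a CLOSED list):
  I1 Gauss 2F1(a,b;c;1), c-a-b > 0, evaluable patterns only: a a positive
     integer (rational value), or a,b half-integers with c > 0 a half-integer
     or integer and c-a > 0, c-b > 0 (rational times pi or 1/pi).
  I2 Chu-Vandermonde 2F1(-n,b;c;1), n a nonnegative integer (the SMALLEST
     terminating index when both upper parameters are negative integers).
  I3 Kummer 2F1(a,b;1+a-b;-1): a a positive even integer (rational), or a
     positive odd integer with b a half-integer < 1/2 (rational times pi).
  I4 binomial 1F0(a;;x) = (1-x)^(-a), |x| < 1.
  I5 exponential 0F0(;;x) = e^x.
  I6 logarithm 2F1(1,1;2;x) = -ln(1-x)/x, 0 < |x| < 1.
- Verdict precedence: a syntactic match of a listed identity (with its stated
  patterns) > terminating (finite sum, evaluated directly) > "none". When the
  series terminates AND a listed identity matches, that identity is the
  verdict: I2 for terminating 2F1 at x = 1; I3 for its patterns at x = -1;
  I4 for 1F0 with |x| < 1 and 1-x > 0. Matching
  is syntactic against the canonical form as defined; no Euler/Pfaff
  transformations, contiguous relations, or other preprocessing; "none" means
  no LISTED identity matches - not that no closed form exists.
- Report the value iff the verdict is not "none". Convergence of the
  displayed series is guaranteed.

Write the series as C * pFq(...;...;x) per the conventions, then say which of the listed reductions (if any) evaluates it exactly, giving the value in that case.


At argument 1: a 2F1 with upper {-10, \frac{1}{2}}, lower {-\frac{1}{2}}, scaled by C = -\frac{5}{7}. Verdict: this is Chu-Vandermonde (I2) (terminating 2F1 at x = 1 with n = 10, b = 1/2, c = -\frac{1}{2}). Sum: 0.

Key observation: from the first term -\frac{5}{7}: k^2 + 1 divides numerator and denominator alike; prefactor -5/7 after cancelling.
Step ratio: r(k) = 1 * (k-10) (k+\frac{1}{2}) / [(k-\frac{1}{2}) (k+1)] ; factor over Q: parameters, x = 1, and C = -\frac{5}{7}.


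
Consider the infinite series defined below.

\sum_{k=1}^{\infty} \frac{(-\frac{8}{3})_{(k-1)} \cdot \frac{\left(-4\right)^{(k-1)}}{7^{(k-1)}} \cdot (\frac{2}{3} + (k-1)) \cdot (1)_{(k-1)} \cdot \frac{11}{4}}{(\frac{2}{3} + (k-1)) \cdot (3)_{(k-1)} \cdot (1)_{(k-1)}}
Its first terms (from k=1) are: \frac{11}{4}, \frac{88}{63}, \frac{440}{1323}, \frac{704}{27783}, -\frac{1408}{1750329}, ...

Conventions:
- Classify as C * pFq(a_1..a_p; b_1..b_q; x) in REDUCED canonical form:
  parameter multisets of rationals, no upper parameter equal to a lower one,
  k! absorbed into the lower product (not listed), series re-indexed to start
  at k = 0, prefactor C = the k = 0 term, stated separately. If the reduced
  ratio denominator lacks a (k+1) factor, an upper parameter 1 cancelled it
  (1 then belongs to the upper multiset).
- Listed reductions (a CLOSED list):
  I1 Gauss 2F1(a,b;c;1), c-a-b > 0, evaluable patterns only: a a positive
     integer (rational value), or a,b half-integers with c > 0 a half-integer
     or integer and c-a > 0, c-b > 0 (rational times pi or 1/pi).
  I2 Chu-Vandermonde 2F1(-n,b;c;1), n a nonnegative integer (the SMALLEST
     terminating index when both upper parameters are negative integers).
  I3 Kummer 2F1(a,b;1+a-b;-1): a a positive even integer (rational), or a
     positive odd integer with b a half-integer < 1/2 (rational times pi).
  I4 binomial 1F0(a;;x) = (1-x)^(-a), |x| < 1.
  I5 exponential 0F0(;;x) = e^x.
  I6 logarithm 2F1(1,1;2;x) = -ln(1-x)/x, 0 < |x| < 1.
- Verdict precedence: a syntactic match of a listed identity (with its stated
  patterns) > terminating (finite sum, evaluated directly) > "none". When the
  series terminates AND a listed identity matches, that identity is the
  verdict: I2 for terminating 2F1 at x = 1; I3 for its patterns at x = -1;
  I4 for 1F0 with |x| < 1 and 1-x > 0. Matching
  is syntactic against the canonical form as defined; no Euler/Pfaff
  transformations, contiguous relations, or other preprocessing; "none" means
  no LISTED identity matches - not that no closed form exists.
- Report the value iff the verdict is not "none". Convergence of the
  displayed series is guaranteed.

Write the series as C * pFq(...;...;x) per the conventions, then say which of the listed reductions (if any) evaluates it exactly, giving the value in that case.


This is \frac{11}{4} * 2F1(-\frac{8}{3}, 1; 3; -\frac{4}{7}) in reduced canonical form. Verdict: none here - no I1-I6 shape fits x = -\frac{4}{7} with lower {3}.

Structural cue: x = -\frac{4}{7} and the two geometric factors (prefactor 11/4) combine into one argument.
Ratio: r(k) = -\frac{4}{7} * (k-\frac{8}{3}) (k+1) / [(k+3) (k+1)] - rational in k. x = -\frac{4}{7}; t_0 = \frac{11}{4}; negate the roots.


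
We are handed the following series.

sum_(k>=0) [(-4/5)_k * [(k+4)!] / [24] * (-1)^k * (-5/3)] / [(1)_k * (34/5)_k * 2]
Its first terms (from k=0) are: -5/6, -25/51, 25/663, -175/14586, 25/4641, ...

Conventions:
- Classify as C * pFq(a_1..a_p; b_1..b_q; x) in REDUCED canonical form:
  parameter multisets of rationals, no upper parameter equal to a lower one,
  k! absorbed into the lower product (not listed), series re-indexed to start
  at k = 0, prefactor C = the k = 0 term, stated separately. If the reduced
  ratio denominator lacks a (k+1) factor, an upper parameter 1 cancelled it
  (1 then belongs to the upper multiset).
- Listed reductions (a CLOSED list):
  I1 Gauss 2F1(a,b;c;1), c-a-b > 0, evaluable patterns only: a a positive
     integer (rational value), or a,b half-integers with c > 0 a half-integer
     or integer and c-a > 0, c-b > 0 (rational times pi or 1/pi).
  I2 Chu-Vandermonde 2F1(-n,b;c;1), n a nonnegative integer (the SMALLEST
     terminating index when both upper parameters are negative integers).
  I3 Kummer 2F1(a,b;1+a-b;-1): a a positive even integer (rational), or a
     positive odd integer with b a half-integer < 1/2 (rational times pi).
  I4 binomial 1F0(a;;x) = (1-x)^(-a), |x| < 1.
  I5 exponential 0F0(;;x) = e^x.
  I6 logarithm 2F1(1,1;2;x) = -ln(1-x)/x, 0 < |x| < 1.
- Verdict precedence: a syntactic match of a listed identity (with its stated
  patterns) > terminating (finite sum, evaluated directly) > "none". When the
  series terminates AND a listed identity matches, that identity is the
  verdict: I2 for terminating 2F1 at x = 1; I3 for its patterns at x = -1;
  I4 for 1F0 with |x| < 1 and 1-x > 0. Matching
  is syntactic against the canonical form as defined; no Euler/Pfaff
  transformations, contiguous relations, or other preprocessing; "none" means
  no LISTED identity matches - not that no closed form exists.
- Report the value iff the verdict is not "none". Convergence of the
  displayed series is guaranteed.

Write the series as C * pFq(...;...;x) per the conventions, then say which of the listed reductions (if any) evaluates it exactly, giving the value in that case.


x = -1 here; the reduced form reads 2F1, upper {-4/5, 5}, lower {34/5}, C = -5/6. Verdict: none (x = -1): each listed identity misses the multisets {-4/5, 5} ; {34/5}.

Structural cue: from the first term -5/6: (1)_k (prefactor -5/6) is k! itself.
Adjacent-term ratio: r(k) = (-1) * (k-4/5) (k+5) / [(k+34/5) (k+1)] - rational in k, leading ratio (-1); with t_0 = -5/6, classification follows.


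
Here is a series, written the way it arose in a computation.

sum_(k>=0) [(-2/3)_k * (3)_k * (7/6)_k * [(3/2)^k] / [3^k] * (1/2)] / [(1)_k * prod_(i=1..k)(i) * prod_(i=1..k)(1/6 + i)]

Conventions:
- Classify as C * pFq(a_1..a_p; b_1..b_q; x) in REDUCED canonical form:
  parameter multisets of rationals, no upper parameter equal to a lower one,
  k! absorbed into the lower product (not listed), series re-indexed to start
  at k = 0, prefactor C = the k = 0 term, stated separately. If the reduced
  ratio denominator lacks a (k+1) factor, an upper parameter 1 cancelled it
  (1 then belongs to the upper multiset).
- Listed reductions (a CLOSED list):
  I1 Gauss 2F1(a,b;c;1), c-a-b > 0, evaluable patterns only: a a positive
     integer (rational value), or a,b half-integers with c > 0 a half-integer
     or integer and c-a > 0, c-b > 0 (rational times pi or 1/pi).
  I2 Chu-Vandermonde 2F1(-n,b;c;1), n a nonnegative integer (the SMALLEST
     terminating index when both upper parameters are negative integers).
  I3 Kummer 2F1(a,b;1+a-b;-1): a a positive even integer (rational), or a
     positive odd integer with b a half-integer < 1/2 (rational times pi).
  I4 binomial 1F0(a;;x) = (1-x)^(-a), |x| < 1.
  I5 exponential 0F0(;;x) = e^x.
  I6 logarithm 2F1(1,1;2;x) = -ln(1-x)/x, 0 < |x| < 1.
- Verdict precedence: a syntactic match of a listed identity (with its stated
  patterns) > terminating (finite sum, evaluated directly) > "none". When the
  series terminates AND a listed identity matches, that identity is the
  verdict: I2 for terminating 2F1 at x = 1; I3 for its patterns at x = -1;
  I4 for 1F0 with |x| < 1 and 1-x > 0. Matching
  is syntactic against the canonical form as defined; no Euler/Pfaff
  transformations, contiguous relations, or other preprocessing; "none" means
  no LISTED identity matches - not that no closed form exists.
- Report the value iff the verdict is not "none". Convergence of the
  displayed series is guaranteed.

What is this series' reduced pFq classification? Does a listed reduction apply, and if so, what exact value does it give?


x = 1/2 here; the reduced form reads 2F1, upper {-2/3, 3}, lower {1}, C = 1/2. Verdict: none - this 2F1 at x = 1/2 matches no listed pattern, and upper {-2/3, 3} holds no stopper.

The tell: with t_0 = 1/2, the parameter 7/6 appears in both the upper and lower lists and cancels.
Adjacent-term ratio: r(k) = (1/2) * (k-2/3) (k+3) / [(k+1) (k+1)] - rational in k. x = (1/2); t_0 = 1/2; negate the roots.


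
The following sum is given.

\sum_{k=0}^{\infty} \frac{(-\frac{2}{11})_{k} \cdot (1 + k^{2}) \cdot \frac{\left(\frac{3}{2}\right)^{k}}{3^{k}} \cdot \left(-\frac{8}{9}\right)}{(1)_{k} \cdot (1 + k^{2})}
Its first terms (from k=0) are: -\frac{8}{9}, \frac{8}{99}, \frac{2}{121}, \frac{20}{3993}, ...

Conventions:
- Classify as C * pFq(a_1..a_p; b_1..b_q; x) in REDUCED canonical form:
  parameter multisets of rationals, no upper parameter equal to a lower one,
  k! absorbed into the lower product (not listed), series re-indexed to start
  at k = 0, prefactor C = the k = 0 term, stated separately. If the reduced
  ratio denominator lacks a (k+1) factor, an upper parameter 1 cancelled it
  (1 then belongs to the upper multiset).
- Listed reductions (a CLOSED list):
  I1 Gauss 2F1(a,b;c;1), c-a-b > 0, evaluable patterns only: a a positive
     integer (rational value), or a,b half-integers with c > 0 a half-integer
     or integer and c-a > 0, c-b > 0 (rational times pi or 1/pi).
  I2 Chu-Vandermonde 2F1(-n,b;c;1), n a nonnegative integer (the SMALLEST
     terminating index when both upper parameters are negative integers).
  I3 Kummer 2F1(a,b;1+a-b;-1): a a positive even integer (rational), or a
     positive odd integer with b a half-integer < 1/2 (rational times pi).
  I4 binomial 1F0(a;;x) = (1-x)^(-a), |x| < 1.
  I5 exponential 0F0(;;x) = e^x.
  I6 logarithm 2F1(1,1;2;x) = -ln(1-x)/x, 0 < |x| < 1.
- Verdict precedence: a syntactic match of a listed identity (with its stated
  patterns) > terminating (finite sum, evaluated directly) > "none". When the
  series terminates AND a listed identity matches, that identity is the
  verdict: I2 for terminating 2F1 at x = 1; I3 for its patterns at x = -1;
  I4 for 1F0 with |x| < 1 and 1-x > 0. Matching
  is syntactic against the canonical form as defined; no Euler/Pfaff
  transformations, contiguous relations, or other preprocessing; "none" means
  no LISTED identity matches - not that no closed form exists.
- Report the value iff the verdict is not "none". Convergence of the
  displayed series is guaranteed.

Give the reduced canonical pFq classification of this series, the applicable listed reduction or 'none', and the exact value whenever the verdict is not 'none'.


x = \frac{1}{2} here; the reduced form reads 1F0, upper {-\frac{2}{11}}, lower {-}, C = -\frac{8}{9}. Verdict: this is the binomial series (I4) (the 1F0 binomial series: exponent 2/11, x = \frac{1}{2}). Sum: \left(-\frac{8}{9}\right) \cdot \left(\frac{1}{2}\right)^{\frac{2}{11}}.

First insight: x = \frac{1}{2} and the factor k^2 + 1 cancels (top and bottom), leaving C = -8/9.
Term ratio: r(k) = \frac{1}{2} * (k-\frac{2}{11}) / [(k+1)] - rational; roots negated = parameters, x = \frac{1}{2}, C = -\frac{8}{9}.


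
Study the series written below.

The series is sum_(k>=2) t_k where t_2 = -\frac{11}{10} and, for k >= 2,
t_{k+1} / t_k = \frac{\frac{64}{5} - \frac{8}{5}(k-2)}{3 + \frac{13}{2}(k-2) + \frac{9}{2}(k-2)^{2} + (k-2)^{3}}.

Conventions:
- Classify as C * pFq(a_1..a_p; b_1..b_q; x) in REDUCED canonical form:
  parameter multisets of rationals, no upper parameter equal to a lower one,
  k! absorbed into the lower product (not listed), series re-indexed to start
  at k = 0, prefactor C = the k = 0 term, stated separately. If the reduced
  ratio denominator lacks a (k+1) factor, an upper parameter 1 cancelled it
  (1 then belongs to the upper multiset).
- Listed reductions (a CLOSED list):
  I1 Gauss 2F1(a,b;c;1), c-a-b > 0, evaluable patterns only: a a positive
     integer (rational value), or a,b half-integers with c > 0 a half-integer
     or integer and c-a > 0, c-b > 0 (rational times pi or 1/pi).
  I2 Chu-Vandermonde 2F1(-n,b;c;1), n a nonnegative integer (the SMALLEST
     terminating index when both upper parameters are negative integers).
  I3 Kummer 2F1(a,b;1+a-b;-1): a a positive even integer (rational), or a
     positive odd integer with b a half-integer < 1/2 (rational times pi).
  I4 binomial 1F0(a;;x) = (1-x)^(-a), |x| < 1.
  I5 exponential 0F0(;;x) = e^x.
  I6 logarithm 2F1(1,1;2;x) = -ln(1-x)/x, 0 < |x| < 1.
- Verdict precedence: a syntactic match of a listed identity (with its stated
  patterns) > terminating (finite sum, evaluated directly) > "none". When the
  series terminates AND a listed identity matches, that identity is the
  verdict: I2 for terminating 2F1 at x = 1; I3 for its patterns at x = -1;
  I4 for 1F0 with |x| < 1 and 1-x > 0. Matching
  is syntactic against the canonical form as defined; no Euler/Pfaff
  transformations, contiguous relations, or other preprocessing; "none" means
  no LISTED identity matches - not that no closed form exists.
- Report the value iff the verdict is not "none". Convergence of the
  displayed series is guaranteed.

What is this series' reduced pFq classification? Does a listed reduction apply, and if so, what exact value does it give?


Prefactor -\frac{11}{10}, argument -\frac{8}{5}: 1F2 with upper {-8} over lower {\frac{3}{2}, 2}. Verdict: terminating - the sum ends at index 8 because -8 is a negative integer; exact evaluation follows. Sum: -\frac{352910392940830547}{34691928222656250}.

Structural cue: x = -\frac{8}{5} and roots of the ratio polynomials (C = -11/10) are the negated parameters.
Step ratio: r(k) = -\frac{8}{5} * (k-8) / [(k+\frac{3}{2}) (k+2) (k+1)] - rational in k, leading ratio -\frac{8}{5}; with t_0 = -\frac{11}{10}, classification follows.


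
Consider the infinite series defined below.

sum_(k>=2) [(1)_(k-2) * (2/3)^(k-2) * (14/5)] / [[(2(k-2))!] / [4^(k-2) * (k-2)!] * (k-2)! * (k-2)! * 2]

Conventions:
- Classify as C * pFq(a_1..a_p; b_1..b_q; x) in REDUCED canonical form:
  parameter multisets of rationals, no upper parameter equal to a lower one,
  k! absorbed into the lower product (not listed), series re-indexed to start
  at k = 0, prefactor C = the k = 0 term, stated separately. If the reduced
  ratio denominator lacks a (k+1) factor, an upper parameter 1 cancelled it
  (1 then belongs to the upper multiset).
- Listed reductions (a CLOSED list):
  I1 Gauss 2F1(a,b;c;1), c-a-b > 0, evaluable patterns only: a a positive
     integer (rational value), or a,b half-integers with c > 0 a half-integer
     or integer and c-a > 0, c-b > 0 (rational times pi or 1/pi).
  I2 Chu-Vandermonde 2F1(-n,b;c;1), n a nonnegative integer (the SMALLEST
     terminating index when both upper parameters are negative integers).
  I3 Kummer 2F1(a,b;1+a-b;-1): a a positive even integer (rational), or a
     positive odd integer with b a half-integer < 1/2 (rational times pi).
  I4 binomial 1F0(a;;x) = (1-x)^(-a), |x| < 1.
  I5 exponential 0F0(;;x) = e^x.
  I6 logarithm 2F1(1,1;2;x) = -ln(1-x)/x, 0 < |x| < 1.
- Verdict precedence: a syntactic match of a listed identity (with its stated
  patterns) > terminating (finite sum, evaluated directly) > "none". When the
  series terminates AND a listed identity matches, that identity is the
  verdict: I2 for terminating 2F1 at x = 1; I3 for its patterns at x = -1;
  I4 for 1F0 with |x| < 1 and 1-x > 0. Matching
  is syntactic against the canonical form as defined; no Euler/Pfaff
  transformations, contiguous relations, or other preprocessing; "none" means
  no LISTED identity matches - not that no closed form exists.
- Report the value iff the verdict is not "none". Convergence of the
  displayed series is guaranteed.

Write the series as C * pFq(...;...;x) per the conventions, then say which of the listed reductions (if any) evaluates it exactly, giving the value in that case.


Prefactor 7/5, argument 2/3: 0F1 with upper {-} over lower {1/2}. Verdict: none - at argument 2/3 the multisets {-} ; {1/2} match no listed identity.

Key step: t_0 = 7/5 here, and the parameter 1 appears in both the upper and lower lists and cancels.
Term ratio: r(k) = (2/3) * 1 / [(k+1/2) (k+1)] - rational; roots negated = parameters, x = (2/3), C = 7/5.


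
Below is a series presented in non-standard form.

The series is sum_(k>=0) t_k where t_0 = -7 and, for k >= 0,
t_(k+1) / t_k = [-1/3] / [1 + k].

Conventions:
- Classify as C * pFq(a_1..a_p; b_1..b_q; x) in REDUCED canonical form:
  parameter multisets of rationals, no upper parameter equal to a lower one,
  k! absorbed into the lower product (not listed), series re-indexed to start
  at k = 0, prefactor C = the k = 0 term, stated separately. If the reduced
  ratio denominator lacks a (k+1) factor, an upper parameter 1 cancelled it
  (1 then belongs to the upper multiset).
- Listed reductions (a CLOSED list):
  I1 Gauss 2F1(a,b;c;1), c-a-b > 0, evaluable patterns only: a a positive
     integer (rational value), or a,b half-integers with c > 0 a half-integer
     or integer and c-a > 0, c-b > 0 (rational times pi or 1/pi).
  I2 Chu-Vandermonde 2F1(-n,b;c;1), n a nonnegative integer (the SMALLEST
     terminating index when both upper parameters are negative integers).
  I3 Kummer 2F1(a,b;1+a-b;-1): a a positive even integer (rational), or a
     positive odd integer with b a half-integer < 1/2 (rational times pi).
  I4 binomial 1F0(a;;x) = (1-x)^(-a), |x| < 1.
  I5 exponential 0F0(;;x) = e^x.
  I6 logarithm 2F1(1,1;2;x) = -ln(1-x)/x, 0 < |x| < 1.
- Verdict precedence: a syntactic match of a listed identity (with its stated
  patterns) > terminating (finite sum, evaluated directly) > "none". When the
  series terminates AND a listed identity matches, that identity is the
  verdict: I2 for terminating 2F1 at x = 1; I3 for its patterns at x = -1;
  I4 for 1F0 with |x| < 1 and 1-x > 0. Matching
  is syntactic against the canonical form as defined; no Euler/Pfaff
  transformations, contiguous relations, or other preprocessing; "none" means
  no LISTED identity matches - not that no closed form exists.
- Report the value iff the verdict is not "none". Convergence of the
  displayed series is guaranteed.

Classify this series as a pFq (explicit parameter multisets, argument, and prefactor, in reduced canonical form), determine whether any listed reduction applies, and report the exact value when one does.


With C = -7: the canonical form is 0F0(-; -; -1/3). Verdict: the exponential series (I5) matches (the 0F0 exponential series at x = -1/3). Sum: (-7) * e^(-1/3).

Key observation: with t_0 = -7, factor the ratio over Q (C = -7): negated roots = parameters.
Step ratio: r(k) = (-1/3) * 1 / [(k+1)] - rational in k. x = (-1/3); t_0 = -7; negate the roots.


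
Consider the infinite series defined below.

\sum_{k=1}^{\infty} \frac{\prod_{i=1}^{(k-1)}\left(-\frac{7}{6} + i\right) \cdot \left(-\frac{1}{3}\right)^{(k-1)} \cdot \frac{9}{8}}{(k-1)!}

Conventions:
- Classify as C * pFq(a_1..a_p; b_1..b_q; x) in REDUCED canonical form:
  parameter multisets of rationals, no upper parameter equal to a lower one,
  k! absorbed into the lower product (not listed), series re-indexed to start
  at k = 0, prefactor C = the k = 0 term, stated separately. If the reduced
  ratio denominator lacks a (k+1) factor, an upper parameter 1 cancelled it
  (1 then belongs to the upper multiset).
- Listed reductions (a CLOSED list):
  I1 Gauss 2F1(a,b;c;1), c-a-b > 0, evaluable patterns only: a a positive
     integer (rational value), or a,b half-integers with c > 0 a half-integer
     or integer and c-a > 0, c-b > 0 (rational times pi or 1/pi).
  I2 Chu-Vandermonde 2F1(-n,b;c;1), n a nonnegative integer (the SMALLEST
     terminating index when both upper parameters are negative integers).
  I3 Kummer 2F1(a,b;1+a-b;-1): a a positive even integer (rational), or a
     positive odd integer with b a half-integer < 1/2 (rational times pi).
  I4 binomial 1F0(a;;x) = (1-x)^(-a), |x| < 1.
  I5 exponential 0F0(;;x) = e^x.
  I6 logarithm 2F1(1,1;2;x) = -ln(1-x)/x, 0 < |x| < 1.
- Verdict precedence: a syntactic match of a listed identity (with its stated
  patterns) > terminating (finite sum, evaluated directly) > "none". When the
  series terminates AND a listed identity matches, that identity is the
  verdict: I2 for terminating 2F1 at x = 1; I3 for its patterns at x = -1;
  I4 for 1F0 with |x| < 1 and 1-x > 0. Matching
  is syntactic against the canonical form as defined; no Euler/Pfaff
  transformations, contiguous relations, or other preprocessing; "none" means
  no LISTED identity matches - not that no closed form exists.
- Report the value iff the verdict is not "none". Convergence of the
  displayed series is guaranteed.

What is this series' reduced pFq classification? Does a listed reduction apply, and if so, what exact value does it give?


The tell: from the first term \frac{9}{8}: the running product (C = 9/8, x = -1/3) telescopes to a rising factorial.
Ratio: r(k) = -\frac{1}{3} * (k-\frac{1}{6}) / [(k+1)] - rational in k. x = -\frac{1}{3}; t_0 = \frac{9}{8}; negate the roots.

Prefactor \frac{9}{8}, argument -\frac{1}{3}: 1F0 with upper {-\frac{1}{6}} over lower {-}. Verdict: binomial (I4) fires (the 1F0 binomial series: exponent 1/6, x = -\frac{1}{3}). Value: \frac{9}{8} \cdot \left(\frac{4}{3}\right)^{\frac{1}{6}}.


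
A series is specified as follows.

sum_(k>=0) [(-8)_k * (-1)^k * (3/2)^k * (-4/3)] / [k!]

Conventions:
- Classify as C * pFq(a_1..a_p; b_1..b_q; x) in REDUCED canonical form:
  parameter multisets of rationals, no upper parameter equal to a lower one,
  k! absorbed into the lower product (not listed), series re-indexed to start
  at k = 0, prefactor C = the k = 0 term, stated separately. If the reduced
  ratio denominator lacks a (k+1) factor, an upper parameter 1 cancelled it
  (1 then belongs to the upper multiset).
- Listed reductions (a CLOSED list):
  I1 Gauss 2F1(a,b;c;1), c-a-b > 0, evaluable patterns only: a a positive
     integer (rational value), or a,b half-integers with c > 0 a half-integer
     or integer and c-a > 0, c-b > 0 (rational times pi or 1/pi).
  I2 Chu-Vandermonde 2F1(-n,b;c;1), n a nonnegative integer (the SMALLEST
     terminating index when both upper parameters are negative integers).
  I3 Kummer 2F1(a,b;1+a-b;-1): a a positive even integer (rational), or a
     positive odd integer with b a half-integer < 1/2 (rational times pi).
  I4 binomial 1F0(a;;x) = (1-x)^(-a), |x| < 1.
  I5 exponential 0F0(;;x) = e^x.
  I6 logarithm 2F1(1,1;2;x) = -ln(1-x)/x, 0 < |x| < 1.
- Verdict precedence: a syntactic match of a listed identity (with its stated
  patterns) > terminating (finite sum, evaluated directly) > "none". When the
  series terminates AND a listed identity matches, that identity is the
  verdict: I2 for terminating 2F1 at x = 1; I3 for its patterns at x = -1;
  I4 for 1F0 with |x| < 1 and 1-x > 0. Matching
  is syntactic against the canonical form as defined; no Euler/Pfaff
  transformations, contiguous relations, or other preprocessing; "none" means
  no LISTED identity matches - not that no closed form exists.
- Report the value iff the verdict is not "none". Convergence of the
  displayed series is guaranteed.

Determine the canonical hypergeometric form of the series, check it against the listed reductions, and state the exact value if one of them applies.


First insight: t_0 = -4/3 here, and the (-1)^k factor (prefactor -4/3) folds into the argument's sign.
Adjacent-term ratio: r(k) = (-3/2) * (k-8) / [(k+1)] - rational in k, leading ratio (-3/2); with t_0 = -4/3, classification follows.

This is -4/3 * 1F0(-8; -; -3/2) in reduced canonical form. Verdict: terminating - upper parameter -8 makes this a finite sum (last index 8), evaluated exactly. Exact value: -390625/192.


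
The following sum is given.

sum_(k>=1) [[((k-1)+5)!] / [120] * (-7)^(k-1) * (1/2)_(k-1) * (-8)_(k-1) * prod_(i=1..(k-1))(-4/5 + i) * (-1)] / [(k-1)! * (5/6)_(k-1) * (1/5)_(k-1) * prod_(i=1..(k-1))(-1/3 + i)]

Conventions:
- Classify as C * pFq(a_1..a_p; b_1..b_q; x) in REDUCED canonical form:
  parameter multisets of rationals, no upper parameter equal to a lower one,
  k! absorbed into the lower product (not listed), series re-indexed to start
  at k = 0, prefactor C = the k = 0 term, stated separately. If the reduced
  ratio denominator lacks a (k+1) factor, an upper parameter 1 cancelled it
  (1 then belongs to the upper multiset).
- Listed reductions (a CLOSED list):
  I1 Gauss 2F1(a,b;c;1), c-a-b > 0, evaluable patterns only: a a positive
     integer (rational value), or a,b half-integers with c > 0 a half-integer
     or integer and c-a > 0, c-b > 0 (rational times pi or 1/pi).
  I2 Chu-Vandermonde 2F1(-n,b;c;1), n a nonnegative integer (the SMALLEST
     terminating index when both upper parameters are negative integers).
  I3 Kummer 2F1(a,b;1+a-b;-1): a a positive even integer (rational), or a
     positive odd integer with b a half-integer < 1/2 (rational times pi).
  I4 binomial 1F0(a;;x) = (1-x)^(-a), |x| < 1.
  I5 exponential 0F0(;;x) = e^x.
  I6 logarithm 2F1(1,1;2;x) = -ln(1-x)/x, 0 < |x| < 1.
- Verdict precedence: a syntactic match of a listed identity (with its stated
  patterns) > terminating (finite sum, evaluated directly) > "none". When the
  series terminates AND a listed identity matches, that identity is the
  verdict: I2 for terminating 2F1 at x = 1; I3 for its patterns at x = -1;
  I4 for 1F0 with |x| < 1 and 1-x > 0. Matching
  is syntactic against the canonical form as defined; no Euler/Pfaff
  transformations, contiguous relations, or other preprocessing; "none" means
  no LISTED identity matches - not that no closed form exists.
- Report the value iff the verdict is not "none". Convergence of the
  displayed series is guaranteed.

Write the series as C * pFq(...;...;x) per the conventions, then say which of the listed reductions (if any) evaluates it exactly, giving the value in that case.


Structural cue: with t_0 = -1, the running product (C = -1, x = -7) telescopes to a rising factorial.
Term ratio: r(k) = (-7) * (k-8) (k+1/2) (k+6) / [(k+2/3) (k+5/6) (k+1)] - poly over poly, x = (-7) from leading terms; C = -1 at k = 0.

The series (x = -7) is 3F2: upper {-8, 1/2, 6}, lower {2/3, 5/6}, prefactor -1. Verdict: terminating (-8 upstairs). 9 nonzero terms in all; added directly. Sum: -323722979261656689996374/25843932992075.


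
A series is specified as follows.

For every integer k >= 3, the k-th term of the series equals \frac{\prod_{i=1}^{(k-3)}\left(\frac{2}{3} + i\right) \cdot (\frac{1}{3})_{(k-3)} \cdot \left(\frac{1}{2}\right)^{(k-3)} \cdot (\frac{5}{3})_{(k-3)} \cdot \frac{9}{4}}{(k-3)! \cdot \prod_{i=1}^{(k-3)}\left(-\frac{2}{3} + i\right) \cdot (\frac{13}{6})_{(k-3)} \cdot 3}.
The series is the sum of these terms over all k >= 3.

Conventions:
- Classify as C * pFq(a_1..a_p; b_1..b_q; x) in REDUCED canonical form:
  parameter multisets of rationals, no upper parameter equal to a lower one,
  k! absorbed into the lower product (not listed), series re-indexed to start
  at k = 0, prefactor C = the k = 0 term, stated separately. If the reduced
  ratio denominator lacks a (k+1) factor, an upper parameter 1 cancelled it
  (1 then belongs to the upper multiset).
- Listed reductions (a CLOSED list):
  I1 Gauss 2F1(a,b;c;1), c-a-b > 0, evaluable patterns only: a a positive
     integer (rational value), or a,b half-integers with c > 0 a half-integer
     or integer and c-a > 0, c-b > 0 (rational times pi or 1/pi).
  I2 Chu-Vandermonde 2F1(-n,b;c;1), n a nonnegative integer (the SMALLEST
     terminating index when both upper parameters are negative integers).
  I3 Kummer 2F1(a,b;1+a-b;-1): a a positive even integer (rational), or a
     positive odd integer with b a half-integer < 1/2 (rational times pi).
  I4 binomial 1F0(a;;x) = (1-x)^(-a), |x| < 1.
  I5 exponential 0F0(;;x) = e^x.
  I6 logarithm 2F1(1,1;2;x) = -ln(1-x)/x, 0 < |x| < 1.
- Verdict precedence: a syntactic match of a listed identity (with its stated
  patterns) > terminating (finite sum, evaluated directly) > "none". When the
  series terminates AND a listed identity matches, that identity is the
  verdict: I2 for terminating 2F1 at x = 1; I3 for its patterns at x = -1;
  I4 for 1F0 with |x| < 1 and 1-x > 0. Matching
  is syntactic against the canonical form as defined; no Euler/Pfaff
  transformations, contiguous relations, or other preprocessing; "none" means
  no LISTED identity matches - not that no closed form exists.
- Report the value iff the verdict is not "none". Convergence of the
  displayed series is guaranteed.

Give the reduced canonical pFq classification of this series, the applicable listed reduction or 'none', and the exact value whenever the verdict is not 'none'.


The series (x = \frac{1}{2}) is 2F1: upper {\frac{5}{3}, \frac{5}{3}}, lower {\frac{13}{6}}, prefactor \frac{3}{4}. Verdict: none - this 2F1 at x = \frac{1}{2} matches no listed pattern, and upper {\frac{5}{3}, \frac{5}{3}} holds no stopper.

The tell: from the first term \frac{3}{4}: the lower running product (C = 3/4) is a rising factorial.
Ratio: r(k) = \frac{1}{2} * (k+\frac{5}{3}) (k+\frac{5}{3}) / [(k+\frac{13}{6}) (k+1)] - rational in k, leading ratio \frac{1}{2}; with t_0 = \frac{3}{4}, classification follows.


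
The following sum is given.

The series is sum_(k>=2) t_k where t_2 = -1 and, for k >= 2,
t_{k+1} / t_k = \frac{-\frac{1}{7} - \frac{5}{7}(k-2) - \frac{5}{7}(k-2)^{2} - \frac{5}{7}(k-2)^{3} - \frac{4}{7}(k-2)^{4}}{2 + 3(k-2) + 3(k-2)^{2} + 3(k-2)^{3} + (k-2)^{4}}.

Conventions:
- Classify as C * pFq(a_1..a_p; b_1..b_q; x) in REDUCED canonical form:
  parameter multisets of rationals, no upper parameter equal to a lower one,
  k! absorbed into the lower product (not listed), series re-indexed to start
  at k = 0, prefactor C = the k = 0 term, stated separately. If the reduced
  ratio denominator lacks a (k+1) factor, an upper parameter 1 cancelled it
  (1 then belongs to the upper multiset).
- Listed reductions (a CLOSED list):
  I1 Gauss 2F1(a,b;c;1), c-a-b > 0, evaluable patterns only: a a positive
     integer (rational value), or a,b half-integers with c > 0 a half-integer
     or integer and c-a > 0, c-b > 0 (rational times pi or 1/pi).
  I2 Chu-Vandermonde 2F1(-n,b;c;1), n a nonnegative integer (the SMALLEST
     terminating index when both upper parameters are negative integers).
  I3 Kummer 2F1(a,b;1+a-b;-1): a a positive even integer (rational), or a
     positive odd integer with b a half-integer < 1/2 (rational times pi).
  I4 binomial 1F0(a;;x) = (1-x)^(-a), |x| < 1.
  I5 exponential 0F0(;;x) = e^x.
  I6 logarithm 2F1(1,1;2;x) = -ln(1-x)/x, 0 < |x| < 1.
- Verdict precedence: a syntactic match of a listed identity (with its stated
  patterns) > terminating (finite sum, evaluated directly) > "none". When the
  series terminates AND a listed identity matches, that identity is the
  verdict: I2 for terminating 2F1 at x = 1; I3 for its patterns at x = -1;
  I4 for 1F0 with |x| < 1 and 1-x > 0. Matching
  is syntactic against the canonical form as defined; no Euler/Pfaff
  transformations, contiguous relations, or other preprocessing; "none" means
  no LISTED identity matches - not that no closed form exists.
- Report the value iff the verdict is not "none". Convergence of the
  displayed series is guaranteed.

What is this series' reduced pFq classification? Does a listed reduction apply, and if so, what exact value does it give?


Key observation: t_0 = -1 here, and factor the ratio over Q (C = -1, x = -4/7): negated roots = parameters.
Term ratio: r(k) = -\frac{4}{7} * (k+\frac{1}{4}) (k+1) / [(k+2) (k+1)] - rational; roots negated = parameters, x = -\frac{4}{7}, C = -1.

With C = -1: the canonical form is 2F1(\frac{1}{4}, 1; 2; -\frac{4}{7}). Verdict: none here - no I1-I6 shape fits x = -\frac{4}{7} with lower {2}.


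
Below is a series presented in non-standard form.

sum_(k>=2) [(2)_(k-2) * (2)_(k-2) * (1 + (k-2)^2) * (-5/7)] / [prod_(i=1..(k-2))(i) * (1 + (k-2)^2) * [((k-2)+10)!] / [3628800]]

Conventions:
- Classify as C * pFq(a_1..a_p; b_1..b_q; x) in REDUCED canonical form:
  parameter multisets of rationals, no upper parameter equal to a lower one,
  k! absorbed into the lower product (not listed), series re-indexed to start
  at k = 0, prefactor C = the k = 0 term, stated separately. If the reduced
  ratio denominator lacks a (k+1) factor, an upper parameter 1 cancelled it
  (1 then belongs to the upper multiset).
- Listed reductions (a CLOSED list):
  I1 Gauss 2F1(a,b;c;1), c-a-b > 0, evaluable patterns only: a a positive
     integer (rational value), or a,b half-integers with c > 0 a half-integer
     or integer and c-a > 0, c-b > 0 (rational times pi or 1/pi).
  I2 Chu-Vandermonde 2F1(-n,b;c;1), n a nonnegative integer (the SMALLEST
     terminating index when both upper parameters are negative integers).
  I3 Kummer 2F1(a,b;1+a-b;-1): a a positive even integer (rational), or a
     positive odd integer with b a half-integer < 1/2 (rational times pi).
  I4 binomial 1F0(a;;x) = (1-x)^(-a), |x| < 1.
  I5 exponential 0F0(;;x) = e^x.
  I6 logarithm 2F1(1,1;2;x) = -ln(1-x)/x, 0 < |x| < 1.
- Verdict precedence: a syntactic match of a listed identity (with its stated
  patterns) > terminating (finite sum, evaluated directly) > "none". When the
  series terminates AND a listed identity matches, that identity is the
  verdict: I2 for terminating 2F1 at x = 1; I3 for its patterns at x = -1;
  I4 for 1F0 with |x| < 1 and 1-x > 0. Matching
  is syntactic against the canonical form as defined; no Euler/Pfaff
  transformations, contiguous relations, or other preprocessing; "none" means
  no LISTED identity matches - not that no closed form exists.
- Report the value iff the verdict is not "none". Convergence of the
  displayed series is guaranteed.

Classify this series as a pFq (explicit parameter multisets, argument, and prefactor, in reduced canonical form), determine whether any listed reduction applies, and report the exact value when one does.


Key observation: with t_0 = -5/7, the denominator's factorial ratio (C = -5/7) is a lower Pochhammer.
Step ratio: r(k) = 1 * (k+2) (k+2) / [(k+11) (k+1)] - poly over poly, x = 1 from leading terms; C = -5/7 at k = 0.

Reduced: x = 1, 2F1, upper = {2, 2}, lower = {11}, C = -5/7. Verdict: the Gauss summation I1 applies (x = 1: the Gamma ratio telescopes since c-a-b = 7 > 0 and a = 2 in Z>0). Hence: -225/196.


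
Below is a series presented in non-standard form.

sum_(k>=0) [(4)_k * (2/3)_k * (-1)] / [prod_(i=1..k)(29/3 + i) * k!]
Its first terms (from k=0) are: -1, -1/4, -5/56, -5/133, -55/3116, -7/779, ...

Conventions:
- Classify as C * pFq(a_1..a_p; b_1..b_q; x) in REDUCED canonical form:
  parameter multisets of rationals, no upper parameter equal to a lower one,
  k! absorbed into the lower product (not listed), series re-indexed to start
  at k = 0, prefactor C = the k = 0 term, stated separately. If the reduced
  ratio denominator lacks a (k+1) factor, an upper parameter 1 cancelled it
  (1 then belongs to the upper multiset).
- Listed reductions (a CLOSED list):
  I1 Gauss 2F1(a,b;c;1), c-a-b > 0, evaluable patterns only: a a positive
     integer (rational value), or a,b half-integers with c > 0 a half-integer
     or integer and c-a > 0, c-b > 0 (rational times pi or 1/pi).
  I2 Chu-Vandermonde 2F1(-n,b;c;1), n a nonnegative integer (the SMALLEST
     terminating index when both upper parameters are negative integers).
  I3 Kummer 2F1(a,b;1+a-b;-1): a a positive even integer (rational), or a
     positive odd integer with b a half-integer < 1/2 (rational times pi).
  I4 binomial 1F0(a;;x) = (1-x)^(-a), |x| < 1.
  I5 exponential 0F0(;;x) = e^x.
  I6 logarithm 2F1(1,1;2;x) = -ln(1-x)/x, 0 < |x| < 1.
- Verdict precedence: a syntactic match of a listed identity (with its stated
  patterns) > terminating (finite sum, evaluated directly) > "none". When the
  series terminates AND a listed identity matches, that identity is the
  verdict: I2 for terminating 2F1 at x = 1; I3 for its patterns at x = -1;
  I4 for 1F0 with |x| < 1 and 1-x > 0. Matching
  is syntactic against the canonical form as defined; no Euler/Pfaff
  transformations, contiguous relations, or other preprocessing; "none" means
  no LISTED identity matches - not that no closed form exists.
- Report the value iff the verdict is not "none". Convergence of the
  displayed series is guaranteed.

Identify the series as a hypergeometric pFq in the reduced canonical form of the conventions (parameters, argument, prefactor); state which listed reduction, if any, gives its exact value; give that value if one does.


x = 1 here; the reduced form reads 2F1, upper {2/3, 4}, lower {32/3}, C = -1. Verdict: Gauss's theorem (I1) applies (x = 1: the Gamma ratio telescopes since c-a-b = 6 > 0 and a = 4 in Z>0). Sum: -43355/30618.

The tell: with t_0 = -1, the lower running product (C = -1, x = 1) is a rising factorial.
Term ratio: r(k) = 1 * (k+2/3) (k+4) / [(k+32/3) (k+1)] - rational in k, leading ratio 1; with t_0 = -1, classification follows.
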